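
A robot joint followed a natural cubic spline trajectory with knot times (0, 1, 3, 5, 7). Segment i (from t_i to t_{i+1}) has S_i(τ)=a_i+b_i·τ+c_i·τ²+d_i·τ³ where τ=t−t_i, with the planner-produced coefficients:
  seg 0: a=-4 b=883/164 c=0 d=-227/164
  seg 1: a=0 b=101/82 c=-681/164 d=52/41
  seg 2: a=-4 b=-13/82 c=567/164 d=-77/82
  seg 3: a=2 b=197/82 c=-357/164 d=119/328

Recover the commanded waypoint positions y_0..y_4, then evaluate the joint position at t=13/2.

y_0=-4 y_1=0 y_2=-4 y_3=2 y_4=1
S(13/2) = 5065/2624

y_0 = S_0(0) = a_0 = -4
y_1 = S_1(0) = a_1 = 0
y_2 = S_2(0) = a_2 = -4
y_3 = S_3(0) = a_3 = 2
y_4 = S_3(2) = 1
t_q=13/2 is in segment 3 (τ=3/2); S_3(τ)=5065/2624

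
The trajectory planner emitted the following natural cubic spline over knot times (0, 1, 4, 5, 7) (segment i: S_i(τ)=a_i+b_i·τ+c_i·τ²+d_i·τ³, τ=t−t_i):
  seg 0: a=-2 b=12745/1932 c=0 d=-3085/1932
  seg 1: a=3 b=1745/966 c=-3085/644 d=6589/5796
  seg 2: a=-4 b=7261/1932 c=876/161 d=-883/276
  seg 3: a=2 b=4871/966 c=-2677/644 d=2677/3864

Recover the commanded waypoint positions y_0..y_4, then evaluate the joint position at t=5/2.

y_0 = S_0(0) = a_0 = -2
y_1 = S_1(0) = a_1 = 3
y_2 = S_2(0) = a_2 = -4
y_3 = S_3(0) = a_3 = 2
y_4 = S_3(2) = 1
t_q=5/2 is in segment 1 (τ=3/2); S_1(τ)=-6347/5152

y_0=-2 y_1=3 y_2=-4 y_3=2 y_4=1
S(5/2) = -6347/5152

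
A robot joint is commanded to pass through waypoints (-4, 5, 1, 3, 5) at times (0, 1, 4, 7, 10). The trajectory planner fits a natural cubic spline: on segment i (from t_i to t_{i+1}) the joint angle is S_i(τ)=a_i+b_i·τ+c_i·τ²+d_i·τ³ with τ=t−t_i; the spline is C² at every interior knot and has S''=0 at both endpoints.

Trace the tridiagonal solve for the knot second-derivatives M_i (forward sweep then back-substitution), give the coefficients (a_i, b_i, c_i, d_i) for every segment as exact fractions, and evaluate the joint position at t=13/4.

  seg 0: a=-4 b=1135/108 c=0 d=-163/108
  seg 1: a=5 b=323/54 c=-163/36 d=677/972
  seg 2: a=1 b=-257/108 c=47/27 d=-235/972
  seg 3: a=3 b=83/54 c=-47/108 d=47/972
S(13/4) = 2665/768

Δ: Δ0=9, Δ1=-4/3, Δ2=2/3, Δ3=2/3
row 1: diag=8, rhs=-62; c'=3/8, d'=-31/4
row 2: denom=12−3·3/8=87/8; d'=(12−3·-31/4)/(87/8)=94/29
row 3: denom=12−3·8/29=324/29; d'=(0−3·94/29)/(324/29)=-47/54
back: M3=-47/54
back: M2=94/29−8/29·-47/54=94/27
back: M1=-31/4−3/8·94/27=-163/18
M: M0=0, M1=-163/18, M2=94/27, M3=-47/54, M4=0
seg 0: a=-4, c=M0/2=0, d=(M1−M0)/(6·1)=-163/108, b=Δ0−h0·(2M0+M1)/6=1135/108
seg 1: a=5, c=M1/2=-163/36, d=(M2−M1)/(6·3)=677/972, b=Δ1−h1·(2M1+M2)/6=323/54
seg 2: a=1, c=M2/2=47/27, d=(M3−M2)/(6·3)=-235/972, b=Δ2−h2·(2M2+M3)/6=-257/108
seg 3: a=3, c=M3/2=-47/108, d=(M4−M3)/(6·3)=47/972, b=Δ3−h3·(2M3+M4)/6=83/54
t_q=13/4 → seg 1, τ=9/4; S=5+323/54·τ+-163/36·τ²+677/972·τ³=2665/768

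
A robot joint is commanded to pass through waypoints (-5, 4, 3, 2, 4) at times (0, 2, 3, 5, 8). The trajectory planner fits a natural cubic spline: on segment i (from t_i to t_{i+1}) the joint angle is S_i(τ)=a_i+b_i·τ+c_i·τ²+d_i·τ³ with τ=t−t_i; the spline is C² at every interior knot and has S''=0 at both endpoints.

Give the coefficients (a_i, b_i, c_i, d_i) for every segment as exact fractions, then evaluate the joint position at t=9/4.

Δ: Δ0=9/2, Δ1=-1, Δ2=-1/2, Δ3=2/3
row 1: diag=6, rhs=-33; c'=1/6, d'=-11/2
row 2: denom=6−1·1/6=35/6; d'=(3−1·-11/2)/(35/6)=51/35
row 3: denom=10−2·12/35=326/35; d'=(7−2·51/35)/(326/35)=143/326
back: M3=143/326
back: M2=51/35−12/35·143/326=213/163
back: M1=-11/2−1/6·213/163=-932/163
M: M0=0, M1=-932/163, M2=213/163, M3=143/326, M4=0
seg 0: a=-5, c=M0/2=0, d=(M1−M0)/(6·2)=-233/489, b=Δ0−h0·(2M0+M1)/6=6265/978
seg 1: a=4, c=M1/2=-466/163, d=(M2−M1)/(6·1)=1145/978, b=Δ1−h1·(2M1+M2)/6=673/978
seg 2: a=3, c=M2/2=213/326, d=(M3−M2)/(6·2)=-283/3912, b=Δ2−h2·(2M2+M3)/6=-742/489
seg 3: a=2, c=M3/2=143/652, d=(M4−M3)/(6·3)=-143/5868, b=Δ3−h3·(2M3+M4)/6=223/978
t_q=9/4 → seg 1, τ=1/4; S=4+673/978·τ+-466/163·τ²+1145/978·τ³=83699/20864

  seg 0: a=-5 b=6265/978 c=0 d=-233/489
  seg 1: a=4 b=673/978 c=-466/163 d=1145/978
  seg 2: a=3 b=-742/489 c=213/326 d=-283/3912
  seg 3: a=2 b=223/978 c=143/652 d=-143/5868
S(9/4) = 83699/20864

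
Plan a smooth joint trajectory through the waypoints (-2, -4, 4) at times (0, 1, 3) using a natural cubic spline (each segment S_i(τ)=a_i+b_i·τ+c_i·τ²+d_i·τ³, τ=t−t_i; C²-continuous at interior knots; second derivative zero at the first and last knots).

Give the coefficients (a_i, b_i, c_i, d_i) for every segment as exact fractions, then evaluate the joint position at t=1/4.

Δ: Δ0=-2, Δ1=4
row 1: diag=6, rhs=36; c'=1/3, d'=6
back: M1=6
M: M0=0, M1=6, M2=0
seg 0: a=-2, c=M0/2=0, d=(M1−M0)/(6·1)=1, b=Δ0−h0·(2M0+M1)/6=-3
seg 1: a=-4, c=M1/2=3, d=(M2−M1)/(6·2)=-1/2, b=Δ1−h1·(2M1+M2)/6=0
t_q=1/4 → seg 0, τ=1/4; S=-2+-3·τ+0·τ²+1·τ³=-175/64

  seg 0: a=-2 b=-3 c=0 d=1
  seg 1: a=-4 b=0 c=3 d=-1/2
S(1/4) = -175/64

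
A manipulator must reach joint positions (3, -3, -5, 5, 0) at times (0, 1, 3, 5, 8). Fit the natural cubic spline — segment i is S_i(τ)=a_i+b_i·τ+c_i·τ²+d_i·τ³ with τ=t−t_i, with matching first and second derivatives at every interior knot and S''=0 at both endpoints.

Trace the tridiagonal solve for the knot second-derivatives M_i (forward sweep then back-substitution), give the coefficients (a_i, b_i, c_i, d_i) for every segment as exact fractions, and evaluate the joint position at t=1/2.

  seg 0: a=3 b=-2047/312 c=0 d=175/312
  seg 1: a=-3 b=-761/156 c=175/104 d=5/39
  seg 2: a=-5 b=529/156 c=255/104 d=-257/312
  seg 3: a=5 b=517/156 c=-259/104 d=259/936
S(1/2) = -175/832

Δ: Δ0=-6, Δ1=-1, Δ2=5, Δ3=-5/3
row 1: diag=6, rhs=30; c'=1/3, d'=5
row 2: denom=8−2·1/3=22/3; d'=(36−2·5)/(22/3)=39/11
row 3: denom=10−2·3/11=104/11; d'=(-40−2·39/11)/(104/11)=-259/52
back: M3=-259/52
back: M2=39/11−3/11·-259/52=255/52
back: M1=5−1/3·255/52=175/52
M: M0=0, M1=175/52, M2=255/52, M3=-259/52, M4=0
seg 0: a=3, c=M0/2=0, d=(M1−M0)/(6·1)=175/312, b=Δ0−h0·(2M0+M1)/6=-2047/312
seg 1: a=-3, c=M1/2=175/104, d=(M2−M1)/(6·2)=5/39, b=Δ1−h1·(2M1+M2)/6=-761/156
seg 2: a=-5, c=M2/2=255/104, d=(M3−M2)/(6·2)=-257/312, b=Δ2−h2·(2M2+M3)/6=529/156
seg 3: a=5, c=M3/2=-259/104, d=(M4−M3)/(6·3)=259/936, b=Δ3−h3·(2M3+M4)/6=517/156
t_q=1/2 → seg 0, τ=1/2; S=3+-2047/312·τ+0·τ²+175/312·τ³=-175/832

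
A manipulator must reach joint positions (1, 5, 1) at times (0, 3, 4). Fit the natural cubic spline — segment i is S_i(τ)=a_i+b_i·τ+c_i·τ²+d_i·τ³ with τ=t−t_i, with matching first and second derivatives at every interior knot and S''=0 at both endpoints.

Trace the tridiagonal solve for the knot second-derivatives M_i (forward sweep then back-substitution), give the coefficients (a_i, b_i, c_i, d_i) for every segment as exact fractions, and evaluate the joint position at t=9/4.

Δ: Δ0=4/3, Δ1=-4
row 1: diag=8, rhs=-32; c'=1/8, d'=-4
back: M1=-4
M: M0=0, M1=-4, M2=0
seg 0: a=1, c=M0/2=0, d=(M1−M0)/(6·3)=-2/9, b=Δ0−h0·(2M0+M1)/6=10/3
seg 1: a=5, c=M1/2=-2, d=(M2−M1)/(6·1)=2/3, b=Δ1−h1·(2M1+M2)/6=-8/3
t_q=9/4 → seg 0, τ=9/4; S=1+10/3·τ+0·τ²+-2/9·τ³=191/32

  seg 0: a=1 b=10/3 c=0 d=-2/9
  seg 1: a=5 b=-8/3 c=-2 d=2/3
S(9/4) = 191/32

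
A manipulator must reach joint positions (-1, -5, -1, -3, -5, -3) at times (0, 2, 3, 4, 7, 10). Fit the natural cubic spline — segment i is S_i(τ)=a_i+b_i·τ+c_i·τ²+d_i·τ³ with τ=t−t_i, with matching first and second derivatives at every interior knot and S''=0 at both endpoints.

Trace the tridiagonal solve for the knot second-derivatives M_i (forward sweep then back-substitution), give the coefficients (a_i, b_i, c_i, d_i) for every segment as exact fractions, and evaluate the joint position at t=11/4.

  seg 0: a=-1 b=-2986/643 c=0 d=425/643
  seg 1: a=-5 b=2114/643 c=2550/643 d=-2092/643
  seg 2: a=-1 b=938/643 c=-3726/643 d=1502/643
  seg 3: a=-3 b=-2008/643 c=780/643 d=-2282/17361
  seg 4: a=-5 b=390/643 c=58/1929 d=-58/17361
S(11/4) = -17243/10288

Δ: Δ0=-2, Δ1=4, Δ2=-2, Δ3=-2/3, Δ4=2/3
row 1: diag=6, rhs=36; c'=1/6, d'=6
row 2: denom=4−1·1/6=23/6; d'=(-36−1·6)/(23/6)=-252/23
row 3: denom=8−1·6/23=178/23; d'=(8−1·-252/23)/(178/23)=218/89
row 4: denom=12−3·69/178=1929/178; d'=(8−3·218/89)/(1929/178)=116/1929
back: M4=116/1929
back: M3=218/89−69/178·116/1929=1560/643
back: M2=-252/23−6/23·1560/643=-7452/643
back: M1=6−1/6·-7452/643=5100/643
M: M0=0, M1=5100/643, M2=-7452/643, M3=1560/643, M4=116/1929, M5=0
seg 0: a=-1, c=M0/2=0, d=(M1−M0)/(6·2)=425/643, b=Δ0−h0·(2M0+M1)/6=-2986/643
seg 1: a=-5, c=M1/2=2550/643, d=(M2−M1)/(6·1)=-2092/643, b=Δ1−h1·(2M1+M2)/6=2114/643
seg 2: a=-1, c=M2/2=-3726/643, d=(M3−M2)/(6·1)=1502/643, b=Δ2−h2·(2M2+M3)/6=938/643
seg 3: a=-3, c=M3/2=780/643, d=(M4−M3)/(6·3)=-2282/17361, b=Δ3−h3·(2M3+M4)/6=-2008/643
seg 4: a=-5, c=M4/2=58/1929, d=(M5−M4)/(6·3)=-58/17361, b=Δ4−h4·(2M4+M5)/6=390/643
t_q=11/4 → seg 1, τ=3/4; S=-5+2114/643·τ+2550/643·τ²+-2092/643·τ³=-17243/10288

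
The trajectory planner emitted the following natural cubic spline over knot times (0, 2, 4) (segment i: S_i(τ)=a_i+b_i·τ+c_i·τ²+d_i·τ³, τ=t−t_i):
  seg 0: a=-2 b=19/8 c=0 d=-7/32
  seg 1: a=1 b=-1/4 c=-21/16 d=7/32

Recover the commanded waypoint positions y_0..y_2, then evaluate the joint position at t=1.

y_0=-2 y_1=1 y_2=-3
S(1) = 5/32

y_0 = S_0(0) = a_0 = -2
y_1 = S_1(0) = a_1 = 1
y_2 = S_1(2) = -3
t_q=1 is in segment 0 (τ=1); S_0(τ)=5/32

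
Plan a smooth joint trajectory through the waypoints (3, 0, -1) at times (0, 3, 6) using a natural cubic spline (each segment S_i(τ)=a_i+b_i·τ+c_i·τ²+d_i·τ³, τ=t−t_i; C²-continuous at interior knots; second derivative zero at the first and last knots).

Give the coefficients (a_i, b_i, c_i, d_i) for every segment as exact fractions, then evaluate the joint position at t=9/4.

Δ: Δ0=-1, Δ1=-1/3
row 1: diag=12, rhs=4; c'=1/4, d'=1/3
back: M1=1/3
M: M0=0, M1=1/3, M2=0
seg 0: a=3, c=M0/2=0, d=(M1−M0)/(6·3)=1/54, b=Δ0−h0·(2M0+M1)/6=-7/6
seg 1: a=0, c=M1/2=1/6, d=(M2−M1)/(6·3)=-1/54, b=Δ1−h1·(2M1+M2)/6=-2/3
t_q=9/4 → seg 0, τ=9/4; S=3+-7/6·τ+0·τ²+1/54·τ³=75/128

  seg 0: a=3 b=-7/6 c=0 d=1/54
  seg 1: a=0 b=-2/3 c=1/6 d=-1/54
S(9/4) = 75/128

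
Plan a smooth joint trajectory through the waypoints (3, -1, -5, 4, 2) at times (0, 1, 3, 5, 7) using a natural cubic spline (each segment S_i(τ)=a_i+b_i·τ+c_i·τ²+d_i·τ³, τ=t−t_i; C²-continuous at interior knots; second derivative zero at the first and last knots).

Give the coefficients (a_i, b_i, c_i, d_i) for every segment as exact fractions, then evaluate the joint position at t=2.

Δ: Δ0=-4, Δ1=-2, Δ2=9/2, Δ3=-1
row 1: diag=6, rhs=12; c'=1/3, d'=2
row 2: denom=8−2·1/3=22/3; d'=(39−2·2)/(22/3)=105/22
row 3: denom=8−2·3/11=82/11; d'=(-33−2·105/22)/(82/11)=-234/41
back: M3=-234/41
back: M2=105/22−3/11·-234/41=519/82
back: M1=2−1/3·519/82=-9/82
M: M0=0, M1=-9/82, M2=519/82, M3=-234/41, M4=0
seg 0: a=3, c=M0/2=0, d=(M1−M0)/(6·1)=-3/164, b=Δ0−h0·(2M0+M1)/6=-653/164
seg 1: a=-1, c=M1/2=-9/164, d=(M2−M1)/(6·2)=22/41, b=Δ1−h1·(2M1+M2)/6=-331/82
seg 2: a=-5, c=M2/2=519/164, d=(M3−M2)/(6·2)=-329/328, b=Δ2−h2·(2M2+M3)/6=179/82
seg 3: a=4, c=M3/2=-117/41, d=(M4−M3)/(6·2)=39/82, b=Δ3−h3·(2M3+M4)/6=115/41
t_q=2 → seg 1, τ=1; S=-1+-331/82·τ+-9/164·τ²+22/41·τ³=-747/164

  seg 0: a=3 b=-653/164 c=0 d=-3/164
  seg 1: a=-1 b=-331/82 c=-9/164 d=22/41
  seg 2: a=-5 b=179/82 c=519/164 d=-329/328
  seg 3: a=4 b=115/41 c=-117/41 d=39/82
S(2) = -747/164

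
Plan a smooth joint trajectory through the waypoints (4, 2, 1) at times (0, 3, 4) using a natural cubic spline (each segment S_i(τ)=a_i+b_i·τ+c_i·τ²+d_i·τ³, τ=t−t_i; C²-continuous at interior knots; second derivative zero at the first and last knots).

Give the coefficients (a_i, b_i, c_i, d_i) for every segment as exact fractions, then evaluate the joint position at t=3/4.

Δ: Δ0=-2/3, Δ1=-1
row 1: diag=8, rhs=-2; c'=1/8, d'=-1/4
back: M1=-1/4
M: M0=0, M1=-1/4, M2=0
seg 0: a=4, c=M0/2=0, d=(M1−M0)/(6·3)=-1/72, b=Δ0−h0·(2M0+M1)/6=-13/24
seg 1: a=2, c=M1/2=-1/8, d=(M2−M1)/(6·1)=1/24, b=Δ1−h1·(2M1+M2)/6=-11/12
t_q=3/4 → seg 0, τ=3/4; S=4+-13/24·τ+0·τ²+-1/72·τ³=1837/512

  seg 0: a=4 b=-13/24 c=0 d=-1/72
  seg 1: a=2 b=-11/12 c=-1/8 d=1/24
S(3/4) = 1837/512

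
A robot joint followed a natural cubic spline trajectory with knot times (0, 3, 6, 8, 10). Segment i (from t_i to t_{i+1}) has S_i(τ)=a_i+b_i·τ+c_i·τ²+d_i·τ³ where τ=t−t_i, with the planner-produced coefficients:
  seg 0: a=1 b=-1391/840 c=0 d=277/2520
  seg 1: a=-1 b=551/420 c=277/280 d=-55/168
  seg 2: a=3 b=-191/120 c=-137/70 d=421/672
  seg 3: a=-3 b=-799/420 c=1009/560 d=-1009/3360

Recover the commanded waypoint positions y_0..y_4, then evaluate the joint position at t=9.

y_0 = S_0(0) = a_0 = 1
y_1 = S_1(0) = a_1 = -1
y_2 = S_2(0) = a_2 = 3
y_3 = S_3(0) = a_3 = -3
y_4 = S_3(2) = -2
t_q=9 is in segment 3 (τ=1); S_3(τ)=-3809/1120

y_0=1 y_1=-1 y_2=3 y_3=-3 y_4=-2
S(9) = -3809/1120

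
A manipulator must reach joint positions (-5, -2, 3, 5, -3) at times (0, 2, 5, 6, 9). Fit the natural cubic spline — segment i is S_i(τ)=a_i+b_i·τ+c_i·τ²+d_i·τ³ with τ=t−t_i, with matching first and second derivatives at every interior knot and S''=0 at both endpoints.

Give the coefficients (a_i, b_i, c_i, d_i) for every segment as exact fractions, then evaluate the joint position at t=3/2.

  seg 0: a=-5 b=430/279 c=0 d=-23/2232
  seg 1: a=-2 b=791/558 c=-23/372 d=485/10044
  seg 2: a=3 b=2623/1116 c=104/279 d=-269/372
  seg 3: a=5 b=517/558 c=-2005/1116 d=2005/10044
S(3/2) = -16207/5952

Δ: Δ0=3/2, Δ1=5/3, Δ2=2, Δ3=-8/3
row 1: diag=10, rhs=1; c'=3/10, d'=1/10
row 2: denom=8−3·3/10=71/10; d'=(2−3·1/10)/(71/10)=17/71
row 3: denom=8−1·10/71=558/71; d'=(-28−1·17/71)/(558/71)=-2005/558
back: M3=-2005/558
back: M2=17/71−10/71·-2005/558=208/279
back: M1=1/10−3/10·208/279=-23/186
M: M0=0, M1=-23/186, M2=208/279, M3=-2005/558, M4=0
seg 0: a=-5, c=M0/2=0, d=(M1−M0)/(6·2)=-23/2232, b=Δ0−h0·(2M0+M1)/6=430/279
seg 1: a=-2, c=M1/2=-23/372, d=(M2−M1)/(6·3)=485/10044, b=Δ1−h1·(2M1+M2)/6=791/558
seg 2: a=3, c=M2/2=104/279, d=(M3−M2)/(6·1)=-269/372, b=Δ2−h2·(2M2+M3)/6=2623/1116
seg 3: a=5, c=M3/2=-2005/1116, d=(M4−M3)/(6·3)=2005/10044, b=Δ3−h3·(2M3+M4)/6=517/558
t_q=3/2 → seg 0, τ=3/2; S=-5+430/279·τ+0·τ²+-23/2232·τ³=-16207/5952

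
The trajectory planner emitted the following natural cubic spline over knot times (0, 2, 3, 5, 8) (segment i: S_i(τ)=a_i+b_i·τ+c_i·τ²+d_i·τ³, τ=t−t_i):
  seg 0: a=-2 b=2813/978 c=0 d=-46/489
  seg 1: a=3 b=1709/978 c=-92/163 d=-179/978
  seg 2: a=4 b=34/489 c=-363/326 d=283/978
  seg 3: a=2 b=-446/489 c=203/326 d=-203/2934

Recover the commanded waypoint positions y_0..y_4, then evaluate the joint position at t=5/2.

y_0 = S_0(0) = a_0 = -2
y_1 = S_1(0) = a_1 = 3
y_2 = S_2(0) = a_2 = 4
y_3 = S_3(0) = a_3 = 2
y_4 = S_3(3) = 3
t_q=5/2 is in segment 1 (τ=1/2); S_1(τ)=9675/2608

y_0=-2 y_1=3 y_2=4 y_3=2 y_4=3
S(5/2) = 9675/2608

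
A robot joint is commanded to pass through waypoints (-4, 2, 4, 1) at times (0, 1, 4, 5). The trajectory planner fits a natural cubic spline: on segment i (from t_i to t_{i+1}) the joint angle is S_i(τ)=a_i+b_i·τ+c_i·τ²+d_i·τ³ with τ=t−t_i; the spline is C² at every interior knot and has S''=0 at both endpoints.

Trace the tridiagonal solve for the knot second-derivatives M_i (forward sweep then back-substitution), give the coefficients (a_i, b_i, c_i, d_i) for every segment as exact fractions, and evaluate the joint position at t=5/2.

Δ: Δ0=6, Δ1=2/3, Δ2=-3
row 1: diag=8, rhs=-32; c'=3/8, d'=-4
row 2: denom=8−3·3/8=55/8; d'=(-22−3·-4)/(55/8)=-16/11
back: M2=-16/11
back: M1=-4−3/8·-16/11=-38/11
M: M0=0, M1=-38/11, M2=-16/11, M3=0
seg 0: a=-4, c=M0/2=0, d=(M1−M0)/(6·1)=-19/33, b=Δ0−h0·(2M0+M1)/6=217/33
seg 1: a=2, c=M1/2=-19/11, d=(M2−M1)/(6·3)=1/9, b=Δ1−h1·(2M1+M2)/6=160/33
seg 2: a=4, c=M2/2=-8/11, d=(M3−M2)/(6·1)=8/33, b=Δ2−h2·(2M2+M3)/6=-83/33
t_q=5/2 → seg 1, τ=3/2; S=2+160/33·τ+-19/11·τ²+1/9·τ³=507/88

  seg 0: a=-4 b=217/33 c=0 d=-19/33
  seg 1: a=2 b=160/33 c=-19/11 d=1/9
  seg 2: a=4 b=-83/33 c=-8/11 d=8/33
S(5/2) = 507/88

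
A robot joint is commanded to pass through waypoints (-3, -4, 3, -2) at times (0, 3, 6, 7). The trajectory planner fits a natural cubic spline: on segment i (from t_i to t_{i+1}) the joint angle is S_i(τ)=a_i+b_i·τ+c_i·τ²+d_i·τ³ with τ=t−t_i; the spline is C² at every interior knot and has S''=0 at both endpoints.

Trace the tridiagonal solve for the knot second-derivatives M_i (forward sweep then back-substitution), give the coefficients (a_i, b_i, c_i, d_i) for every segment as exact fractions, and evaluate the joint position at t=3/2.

  seg 0: a=-3 b=-53/29 c=0 d=130/783
  seg 1: a=-4 b=77/29 c=130/87 d=-418/783
  seg 2: a=3 b=-81/29 c=-96/29 d=32/29
S(3/2) = -601/116

Δ: Δ0=-1/3, Δ1=7/3, Δ2=-5
row 1: diag=12, rhs=16; c'=1/4, d'=4/3
row 2: denom=8−3·1/4=29/4; d'=(-44−3·4/3)/(29/4)=-192/29
back: M2=-192/29
back: M1=4/3−1/4·-192/29=260/87
M: M0=0, M1=260/87, M2=-192/29, M3=0
seg 0: a=-3, c=M0/2=0, d=(M1−M0)/(6·3)=130/783, b=Δ0−h0·(2M0+M1)/6=-53/29
seg 1: a=-4, c=M1/2=130/87, d=(M2−M1)/(6·3)=-418/783, b=Δ1−h1·(2M1+M2)/6=77/29
seg 2: a=3, c=M2/2=-96/29, d=(M3−M2)/(6·1)=32/29, b=Δ2−h2·(2M2+M3)/6=-81/29
t_q=3/2 → seg 0, τ=3/2; S=-3+-53/29·τ+0·τ²+130/783·τ³=-601/116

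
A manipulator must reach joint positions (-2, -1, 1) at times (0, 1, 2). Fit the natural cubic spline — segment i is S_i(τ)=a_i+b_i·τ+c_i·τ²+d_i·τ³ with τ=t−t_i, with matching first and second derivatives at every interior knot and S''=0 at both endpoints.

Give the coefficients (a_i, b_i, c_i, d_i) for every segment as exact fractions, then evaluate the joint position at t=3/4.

Δ: Δ0=1, Δ1=2
row 1: diag=4, rhs=6; c'=1/4, d'=3/2
back: M1=3/2
M: M0=0, M1=3/2, M2=0
seg 0: a=-2, c=M0/2=0, d=(M1−M0)/(6·1)=1/4, b=Δ0−h0·(2M0+M1)/6=3/4
seg 1: a=-1, c=M1/2=3/4, d=(M2−M1)/(6·1)=-1/4, b=Δ1−h1·(2M1+M2)/6=3/2
t_q=3/4 → seg 0, τ=3/4; S=-2+3/4·τ+0·τ²+1/4·τ³=-341/256

  seg 0: a=-2 b=3/4 c=0 d=1/4
  seg 1: a=-1 b=3/2 c=3/4 d=-1/4
S(3/4) = -341/256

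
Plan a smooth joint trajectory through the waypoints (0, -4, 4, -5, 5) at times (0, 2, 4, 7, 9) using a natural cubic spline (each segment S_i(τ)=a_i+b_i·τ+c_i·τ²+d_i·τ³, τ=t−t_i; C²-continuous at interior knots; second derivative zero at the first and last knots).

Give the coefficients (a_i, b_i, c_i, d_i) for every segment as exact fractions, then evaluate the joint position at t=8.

  seg 0: a=0 b=-711/172 c=0 d=367/688
  seg 1: a=-4 b=195/86 c=1101/344 d=-803/688
  seg 2: a=4 b=183/172 c=-327/86 d=421/516
  seg 3: a=-5 b=12/43 c=609/172 d=-203/344
S(8) = -609/344

Δ: Δ0=-2, Δ1=4, Δ2=-3, Δ3=5
row 1: diag=8, rhs=36; c'=1/4, d'=9/2
row 2: denom=10−2·1/4=19/2; d'=(-42−2·9/2)/(19/2)=-102/19
row 3: denom=10−3·6/19=172/19; d'=(48−3·-102/19)/(172/19)=609/86
back: M3=609/86
back: M2=-102/19−6/19·609/86=-327/43
back: M1=9/2−1/4·-327/43=1101/172
M: M0=0, M1=1101/172, M2=-327/43, M3=609/86, M4=0
seg 0: a=0, c=M0/2=0, d=(M1−M0)/(6·2)=367/688, b=Δ0−h0·(2M0+M1)/6=-711/172
seg 1: a=-4, c=M1/2=1101/344, d=(M2−M1)/(6·2)=-803/688, b=Δ1−h1·(2M1+M2)/6=195/86
seg 2: a=4, c=M2/2=-327/86, d=(M3−M2)/(6·3)=421/516, b=Δ2−h2·(2M2+M3)/6=183/172
seg 3: a=-5, c=M3/2=609/172, d=(M4−M3)/(6·2)=-203/344, b=Δ3−h3·(2M3+M4)/6=12/43
t_q=8 → seg 3, τ=1; S=-5+12/43·τ+609/172·τ²+-203/344·τ³=-609/344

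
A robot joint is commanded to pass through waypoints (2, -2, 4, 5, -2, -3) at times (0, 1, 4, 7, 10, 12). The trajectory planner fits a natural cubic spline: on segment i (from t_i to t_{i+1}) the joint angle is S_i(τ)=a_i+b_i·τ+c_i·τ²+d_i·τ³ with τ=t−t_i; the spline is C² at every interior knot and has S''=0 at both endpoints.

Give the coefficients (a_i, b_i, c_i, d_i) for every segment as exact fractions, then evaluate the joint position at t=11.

  seg 0: a=2 b=-9659/1986 c=0 d=1715/1986
  seg 1: a=-2 b=-2257/993 c=1715/662 d=-6949/17874
  seg 2: a=4 b=5509/1986 c=-902/993 d=565/17874
  seg 3: a=5 b=-1810/993 c=-413/662 d=901/5958
  seg 4: a=-2 b=-2945/1986 c=244/331 d=-122/993
S(11) = -1899/662

Δ: Δ0=-4, Δ1=2, Δ2=1/3, Δ3=-7/3, Δ4=-1/2
row 1: diag=8, rhs=36; c'=3/8, d'=9/2
row 2: denom=12−3·3/8=87/8; d'=(-10−3·9/2)/(87/8)=-188/87
row 3: denom=12−3·8/29=324/29; d'=(-16−3·-188/87)/(324/29)=-23/27
row 4: denom=10−3·29/108=331/36; d'=(11−3·-23/27)/(331/36)=488/331
back: M4=488/331
back: M3=-23/27−29/108·488/331=-413/331
back: M2=-188/87−8/29·-413/331=-1804/993
back: M1=9/2−3/8·-1804/993=1715/331
M: M0=0, M1=1715/331, M2=-1804/993, M3=-413/331, M4=488/331, M5=0
seg 0: a=2, c=M0/2=0, d=(M1−M0)/(6·1)=1715/1986, b=Δ0−h0·(2M0+M1)/6=-9659/1986
seg 1: a=-2, c=M1/2=1715/662, d=(M2−M1)/(6·3)=-6949/17874, b=Δ1−h1·(2M1+M2)/6=-2257/993
seg 2: a=4, c=M2/2=-902/993, d=(M3−M2)/(6·3)=565/17874, b=Δ2−h2·(2M2+M3)/6=5509/1986
seg 3: a=5, c=M3/2=-413/662, d=(M4−M3)/(6·3)=901/5958, b=Δ3−h3·(2M3+M4)/6=-1810/993
seg 4: a=-2, c=M4/2=244/331, d=(M5−M4)/(6·2)=-122/993, b=Δ4−h4·(2M4+M5)/6=-2945/1986
t_q=11 → seg 4, τ=1; S=-2+-2945/1986·τ+244/331·τ²+-122/993·τ³=-1899/662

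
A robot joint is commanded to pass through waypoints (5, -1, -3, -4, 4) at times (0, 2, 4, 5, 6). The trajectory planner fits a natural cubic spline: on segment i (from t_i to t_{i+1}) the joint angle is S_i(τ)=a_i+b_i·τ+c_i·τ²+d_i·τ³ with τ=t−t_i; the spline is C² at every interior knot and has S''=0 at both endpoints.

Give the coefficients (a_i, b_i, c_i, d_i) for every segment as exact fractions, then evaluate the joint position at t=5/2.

  seg 0: a=5 b=-79/21 c=0 d=4/21
  seg 1: a=-1 b=-31/21 c=8/7 d=-19/42
  seg 2: a=-3 b=-7/3 c=-11/7 d=61/21
  seg 3: a=-4 b=68/21 c=50/7 d=-50/21
S(5/2) = -169/112

Δ: Δ0=-3, Δ1=-1, Δ2=-1, Δ3=8
row 1: diag=8, rhs=12; c'=1/4, d'=3/2
row 2: denom=6−2·1/4=11/2; d'=(0−2·3/2)/(11/2)=-6/11
row 3: denom=4−1·2/11=42/11; d'=(54−1·-6/11)/(42/11)=100/7
back: M3=100/7
back: M2=-6/11−2/11·100/7=-22/7
back: M1=3/2−1/4·-22/7=16/7
M: M0=0, M1=16/7, M2=-22/7, M3=100/7, M4=0
seg 0: a=5, c=M0/2=0, d=(M1−M0)/(6·2)=4/21, b=Δ0−h0·(2M0+M1)/6=-79/21
seg 1: a=-1, c=M1/2=8/7, d=(M2−M1)/(6·2)=-19/42, b=Δ1−h1·(2M1+M2)/6=-31/21
seg 2: a=-3, c=M2/2=-11/7, d=(M3−M2)/(6·1)=61/21, b=Δ2−h2·(2M2+M3)/6=-7/3
seg 3: a=-4, c=M3/2=50/7, d=(M4−M3)/(6·1)=-50/21, b=Δ3−h3·(2M3+M4)/6=68/21
t_q=5/2 → seg 1, τ=1/2; S=-1+-31/21·τ+8/7·τ²+-19/42·τ³=-169/112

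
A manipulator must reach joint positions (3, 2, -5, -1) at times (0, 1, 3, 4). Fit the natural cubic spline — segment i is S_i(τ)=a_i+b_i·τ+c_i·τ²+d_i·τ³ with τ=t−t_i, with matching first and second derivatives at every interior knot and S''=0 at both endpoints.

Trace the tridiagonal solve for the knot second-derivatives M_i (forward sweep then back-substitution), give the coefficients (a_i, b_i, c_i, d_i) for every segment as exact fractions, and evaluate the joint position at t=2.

Δ: Δ0=-1, Δ1=-7/2, Δ2=4
row 1: diag=6, rhs=-15; c'=1/3, d'=-5/2
row 2: denom=6−2·1/3=16/3; d'=(45−2·-5/2)/(16/3)=75/8
back: M2=75/8
back: M1=-5/2−1/3·75/8=-45/8
M: M0=0, M1=-45/8, M2=75/8, M3=0
seg 0: a=3, c=M0/2=0, d=(M1−M0)/(6·1)=-15/16, b=Δ0−h0·(2M0+M1)/6=-1/16
seg 1: a=2, c=M1/2=-45/16, d=(M2−M1)/(6·2)=5/4, b=Δ1−h1·(2M1+M2)/6=-23/8
seg 2: a=-5, c=M2/2=75/16, d=(M3−M2)/(6·1)=-25/16, b=Δ2−h2·(2M2+M3)/6=7/8
t_q=2 → seg 1, τ=1; S=2+-23/8·τ+-45/16·τ²+5/4·τ³=-39/16

  seg 0: a=3 b=-1/16 c=0 d=-15/16
  seg 1: a=2 b=-23/8 c=-45/16 d=5/4
  seg 2: a=-5 b=7/8 c=75/16 d=-25/16
S(2) = -39/16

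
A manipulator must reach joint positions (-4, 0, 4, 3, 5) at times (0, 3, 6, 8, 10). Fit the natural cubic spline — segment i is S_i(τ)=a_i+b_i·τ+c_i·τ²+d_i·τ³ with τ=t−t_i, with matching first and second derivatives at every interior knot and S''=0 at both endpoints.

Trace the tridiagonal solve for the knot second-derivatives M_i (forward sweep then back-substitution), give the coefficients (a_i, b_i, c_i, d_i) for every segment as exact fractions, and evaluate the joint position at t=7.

Δ: Δ0=4/3, Δ1=4/3, Δ2=-1/2, Δ3=1
row 1: diag=12, rhs=0; c'=1/4, d'=0
row 2: denom=10−3·1/4=37/4; d'=(-11−3·0)/(37/4)=-44/37
row 3: denom=8−2·8/37=280/37; d'=(9−2·-44/37)/(280/37)=421/280
back: M3=421/280
back: M2=-44/37−8/37·421/280=-53/35
back: M1=0−1/4·-53/35=53/140
M: M0=0, M1=53/140, M2=-53/35, M3=421/280, M4=0
seg 0: a=-4, c=M0/2=0, d=(M1−M0)/(6·3)=53/2520, b=Δ0−h0·(2M0+M1)/6=961/840
seg 1: a=0, c=M1/2=53/280, d=(M2−M1)/(6·3)=-53/504, b=Δ1−h1·(2M1+M2)/6=719/420
seg 2: a=4, c=M2/2=-53/70, d=(M3−M2)/(6·2)=169/672, b=Δ2−h2·(2M2+M3)/6=1/120
seg 3: a=3, c=M3/2=421/560, d=(M4−M3)/(6·2)=-421/3360, b=Δ3−h3·(2M3+M4)/6=-1/420
t_q=7 → seg 2, τ=1; S=4+1/120·τ+-53/70·τ²+169/672·τ³=3923/1120

  seg 0: a=-4 b=961/840 c=0 d=53/2520
  seg 1: a=0 b=719/420 c=53/280 d=-53/504
  seg 2: a=4 b=1/120 c=-53/70 d=169/672
  seg 3: a=3 b=-1/420 c=421/560 d=-421/3360
S(7) = 3923/1120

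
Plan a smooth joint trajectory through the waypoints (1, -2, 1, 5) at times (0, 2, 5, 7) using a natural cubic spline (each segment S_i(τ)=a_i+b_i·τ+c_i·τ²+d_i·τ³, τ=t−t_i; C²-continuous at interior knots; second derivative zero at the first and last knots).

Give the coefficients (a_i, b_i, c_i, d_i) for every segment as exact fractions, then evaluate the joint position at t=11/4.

  seg 0: a=1 b=-361/182 c=0 d=11/91
  seg 1: a=-2 b=-97/182 c=66/91 d=-1/14
  seg 2: a=1 b=172/91 c=15/182 d=-5/364
S(11/4) = -23551/11648

Δ: Δ0=-3/2, Δ1=1, Δ2=2
row 1: diag=10, rhs=15; c'=3/10, d'=3/2
row 2: denom=10−3·3/10=91/10; d'=(6−3·3/2)/(91/10)=15/91
back: M2=15/91
back: M1=3/2−3/10·15/91=132/91
M: M0=0, M1=132/91, M2=15/91, M3=0
seg 0: a=1, c=M0/2=0, d=(M1−M0)/(6·2)=11/91, b=Δ0−h0·(2M0+M1)/6=-361/182
seg 1: a=-2, c=M1/2=66/91, d=(M2−M1)/(6·3)=-1/14, b=Δ1−h1·(2M1+M2)/6=-97/182
seg 2: a=1, c=M2/2=15/182, d=(M3−M2)/(6·2)=-5/364, b=Δ2−h2·(2M2+M3)/6=172/91
t_q=11/4 → seg 1, τ=3/4; S=-2+-97/182·τ+66/91·τ²+-1/14·τ³=-23551/11648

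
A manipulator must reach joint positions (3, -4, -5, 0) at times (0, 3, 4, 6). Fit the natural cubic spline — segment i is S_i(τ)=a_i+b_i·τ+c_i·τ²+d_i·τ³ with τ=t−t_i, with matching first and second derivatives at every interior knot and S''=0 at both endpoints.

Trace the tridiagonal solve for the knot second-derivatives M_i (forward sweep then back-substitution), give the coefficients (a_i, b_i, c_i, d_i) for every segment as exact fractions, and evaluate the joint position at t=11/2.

  seg 0: a=3 b=-739/282 c=0 d=3/94
  seg 1: a=-4 b=-248/141 c=27/94 d=133/282
  seg 2: a=-5 b=65/282 c=80/47 d=-40/141
S(11/2) = -335/188

Δ: Δ0=-7/3, Δ1=-1, Δ2=5/2
row 1: diag=8, rhs=8; c'=1/8, d'=1
row 2: denom=6−1·1/8=47/8; d'=(21−1·1)/(47/8)=160/47
back: M2=160/47
back: M1=1−1/8·160/47=27/47
M: M0=0, M1=27/47, M2=160/47, M3=0
seg 0: a=3, c=M0/2=0, d=(M1−M0)/(6·3)=3/94, b=Δ0−h0·(2M0+M1)/6=-739/282
seg 1: a=-4, c=M1/2=27/94, d=(M2−M1)/(6·1)=133/282, b=Δ1−h1·(2M1+M2)/6=-248/141
seg 2: a=-5, c=M2/2=80/47, d=(M3−M2)/(6·2)=-40/141, b=Δ2−h2·(2M2+M3)/6=65/282
t_q=11/2 → seg 2, τ=3/2; S=-5+65/282·τ+80/47·τ²+-40/141·τ³=-335/188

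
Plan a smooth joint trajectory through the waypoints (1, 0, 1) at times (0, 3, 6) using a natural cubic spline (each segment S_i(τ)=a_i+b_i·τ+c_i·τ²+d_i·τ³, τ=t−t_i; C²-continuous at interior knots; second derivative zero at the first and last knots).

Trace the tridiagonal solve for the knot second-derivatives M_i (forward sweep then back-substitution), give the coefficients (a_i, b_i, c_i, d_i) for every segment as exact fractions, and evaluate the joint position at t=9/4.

  seg 0: a=1 b=-1/2 c=0 d=1/54
  seg 1: a=0 b=0 c=1/6 d=-1/54
S(9/4) = 11/128

Δ: Δ0=-1/3, Δ1=1/3
row 1: diag=12, rhs=4; c'=1/4, d'=1/3
back: M1=1/3
M: M0=0, M1=1/3, M2=0
seg 0: a=1, c=M0/2=0, d=(M1−M0)/(6·3)=1/54, b=Δ0−h0·(2M0+M1)/6=-1/2
seg 1: a=0, c=M1/2=1/6, d=(M2−M1)/(6·3)=-1/54, b=Δ1−h1·(2M1+M2)/6=0
t_q=9/4 → seg 0, τ=9/4; S=1+-1/2·τ+0·τ²+1/54·τ³=11/128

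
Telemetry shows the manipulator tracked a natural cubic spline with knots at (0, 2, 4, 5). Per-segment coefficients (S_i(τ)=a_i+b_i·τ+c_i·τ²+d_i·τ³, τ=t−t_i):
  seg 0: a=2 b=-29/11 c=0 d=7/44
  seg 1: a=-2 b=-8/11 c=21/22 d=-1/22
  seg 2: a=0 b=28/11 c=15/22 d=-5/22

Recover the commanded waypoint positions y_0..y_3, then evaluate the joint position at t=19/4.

y_0 = S_0(0) = a_0 = 2
y_1 = S_1(0) = a_1 = -2
y_2 = S_2(0) = a_2 = 0
y_3 = S_2(1) = 3
t_q=19/4 is in segment 2 (τ=3/4); S_2(τ)=3093/1408

y_0=2 y_1=-2 y_2=0 y_3=3
S(19/4) = 3093/1408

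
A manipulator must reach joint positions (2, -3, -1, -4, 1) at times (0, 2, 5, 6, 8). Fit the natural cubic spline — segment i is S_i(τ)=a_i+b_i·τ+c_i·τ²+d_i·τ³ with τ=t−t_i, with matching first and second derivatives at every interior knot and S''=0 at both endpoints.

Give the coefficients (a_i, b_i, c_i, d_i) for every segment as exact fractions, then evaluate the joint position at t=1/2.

Δ: Δ0=-5/2, Δ1=2/3, Δ2=-3, Δ3=5/2
row 1: diag=10, rhs=19; c'=3/10, d'=19/10
row 2: denom=8−3·3/10=71/10; d'=(-22−3·19/10)/(71/10)=-277/71
row 3: denom=6−1·10/71=416/71; d'=(33−1·-277/71)/(416/71)=655/104
back: M3=655/104
back: M2=-277/71−10/71·655/104=-249/52
back: M1=19/10−3/10·-249/52=347/104
M: M0=0, M1=347/104, M2=-249/52, M3=655/104, M4=0
seg 0: a=2, c=M0/2=0, d=(M1−M0)/(6·2)=347/1248, b=Δ0−h0·(2M0+M1)/6=-1127/312
seg 1: a=-3, c=M1/2=347/208, d=(M2−M1)/(6·3)=-65/144, b=Δ1−h1·(2M1+M2)/6=-43/156
seg 2: a=-1, c=M2/2=-249/104, d=(M3−M2)/(6·1)=1153/624, b=Δ2−h2·(2M2+M3)/6=-1531/624
seg 3: a=-4, c=M3/2=655/208, d=(M4−M3)/(6·2)=-655/1248, b=Δ3−h3·(2M3+M4)/6=-265/156
t_q=1/2 → seg 0, τ=1/2; S=2+-1127/312·τ+0·τ²+347/1248·τ³=761/3328

  seg 0: a=2 b=-1127/312 c=0 d=347/1248
  seg 1: a=-3 b=-43/156 c=347/208 d=-65/144
  seg 2: a=-1 b=-1531/624 c=-249/104 d=1153/624
  seg 3: a=-4 b=-265/156 c=655/208 d=-655/1248
S(1/2) = 761/3328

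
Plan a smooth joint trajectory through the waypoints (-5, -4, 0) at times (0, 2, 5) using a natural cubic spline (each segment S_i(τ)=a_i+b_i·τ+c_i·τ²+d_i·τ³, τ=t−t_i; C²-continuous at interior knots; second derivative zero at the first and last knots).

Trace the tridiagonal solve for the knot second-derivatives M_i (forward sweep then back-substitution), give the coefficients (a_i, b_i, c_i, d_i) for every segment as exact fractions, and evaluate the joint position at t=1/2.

Δ: Δ0=1/2, Δ1=4/3
row 1: diag=10, rhs=5; c'=3/10, d'=1/2
back: M1=1/2
M: M0=0, M1=1/2, M2=0
seg 0: a=-5, c=M0/2=0, d=(M1−M0)/(6·2)=1/24, b=Δ0−h0·(2M0+M1)/6=1/3
seg 1: a=-4, c=M1/2=1/4, d=(M2−M1)/(6·3)=-1/36, b=Δ1−h1·(2M1+M2)/6=5/6
t_q=1/2 → seg 0, τ=1/2; S=-5+1/3·τ+0·τ²+1/24·τ³=-309/64

  seg 0: a=-5 b=1/3 c=0 d=1/24
  seg 1: a=-4 b=5/6 c=1/4 d=-1/36
S(1/2) = -309/64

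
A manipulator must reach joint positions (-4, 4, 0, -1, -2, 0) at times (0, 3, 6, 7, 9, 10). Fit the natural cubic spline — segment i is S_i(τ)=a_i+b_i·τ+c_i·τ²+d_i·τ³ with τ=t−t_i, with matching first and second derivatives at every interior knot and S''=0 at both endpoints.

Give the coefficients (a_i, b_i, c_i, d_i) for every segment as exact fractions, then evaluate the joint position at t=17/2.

  seg 0: a=-4 b=5173/1356 c=0 d=-173/1356
  seg 1: a=4 b=251/678 c=-519/452 d=787/4068
  seg 2: a=0 b=-1757/1356 c=67/113 d=-403/1356
  seg 3: a=-1 b=-679/678 c=-135/452 d=745/2712
  seg 4: a=-2 b=373/339 c=305/226 d=-305/678
S(17/2) = -16251/7232

Δ: Δ0=8/3, Δ1=-4/3, Δ2=-1, Δ3=-1/2, Δ4=2
row 1: diag=12, rhs=-24; c'=1/4, d'=-2
row 2: denom=8−3·1/4=29/4; d'=(2−3·-2)/(29/4)=32/29
row 3: denom=6−1·4/29=170/29; d'=(3−1·32/29)/(170/29)=11/34
row 4: denom=6−2·29/85=452/85; d'=(15−2·11/34)/(452/85)=305/113
back: M4=305/113
back: M3=11/34−29/85·305/113=-135/226
back: M2=32/29−4/29·-135/226=134/113
back: M1=-2−1/4·134/113=-519/226
M: M0=0, M1=-519/226, M2=134/113, M3=-135/226, M4=305/113, M5=0
seg 0: a=-4, c=M0/2=0, d=(M1−M0)/(6·3)=-173/1356, b=Δ0−h0·(2M0+M1)/6=5173/1356
seg 1: a=4, c=M1/2=-519/452, d=(M2−M1)/(6·3)=787/4068, b=Δ1−h1·(2M1+M2)/6=251/678
seg 2: a=0, c=M2/2=67/113, d=(M3−M2)/(6·1)=-403/1356, b=Δ2−h2·(2M2+M3)/6=-1757/1356
seg 3: a=-1, c=M3/2=-135/452, d=(M4−M3)/(6·2)=745/2712, b=Δ3−h3·(2M3+M4)/6=-679/678
seg 4: a=-2, c=M4/2=305/226, d=(M5−M4)/(6·1)=-305/678, b=Δ4−h4·(2M4+M5)/6=373/339
t_q=17/2 → seg 3, τ=3/2; S=-1+-679/678·τ+-135/452·τ²+745/2712·τ³=-16251/7232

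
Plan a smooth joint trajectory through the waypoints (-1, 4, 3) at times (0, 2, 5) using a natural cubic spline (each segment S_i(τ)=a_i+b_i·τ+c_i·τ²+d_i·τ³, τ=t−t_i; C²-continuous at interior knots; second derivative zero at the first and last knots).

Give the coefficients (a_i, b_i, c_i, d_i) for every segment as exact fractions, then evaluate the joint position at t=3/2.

  seg 0: a=-1 b=46/15 c=0 d=-17/120
  seg 1: a=4 b=41/30 c=-17/20 d=17/180
S(3/2) = 999/320

Δ: Δ0=5/2, Δ1=-1/3
row 1: diag=10, rhs=-17; c'=3/10, d'=-17/10
back: M1=-17/10
M: M0=0, M1=-17/10, M2=0
seg 0: a=-1, c=M0/2=0, d=(M1−M0)/(6·2)=-17/120, b=Δ0−h0·(2M0+M1)/6=46/15
seg 1: a=4, c=M1/2=-17/20, d=(M2−M1)/(6·3)=17/180, b=Δ1−h1·(2M1+M2)/6=41/30
t_q=3/2 → seg 0, τ=3/2; S=-1+46/15·τ+0·τ²+-17/120·τ³=999/320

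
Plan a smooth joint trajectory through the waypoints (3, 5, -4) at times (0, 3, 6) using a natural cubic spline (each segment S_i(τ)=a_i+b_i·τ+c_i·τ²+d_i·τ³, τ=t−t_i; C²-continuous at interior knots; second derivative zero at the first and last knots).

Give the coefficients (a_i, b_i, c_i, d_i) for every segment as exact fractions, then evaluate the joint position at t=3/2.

  seg 0: a=3 b=19/12 c=0 d=-11/108
  seg 1: a=5 b=-7/6 c=-11/12 d=11/108
S(3/2) = 161/32

Δ: Δ0=2/3, Δ1=-3
row 1: diag=12, rhs=-22; c'=1/4, d'=-11/6
back: M1=-11/6
M: M0=0, M1=-11/6, M2=0
seg 0: a=3, c=M0/2=0, d=(M1−M0)/(6·3)=-11/108, b=Δ0−h0·(2M0+M1)/6=19/12
seg 1: a=5, c=M1/2=-11/12, d=(M2−M1)/(6·3)=11/108, b=Δ1−h1·(2M1+M2)/6=-7/6
t_q=3/2 → seg 0, τ=3/2; S=3+19/12·τ+0·τ²+-11/108·τ³=161/32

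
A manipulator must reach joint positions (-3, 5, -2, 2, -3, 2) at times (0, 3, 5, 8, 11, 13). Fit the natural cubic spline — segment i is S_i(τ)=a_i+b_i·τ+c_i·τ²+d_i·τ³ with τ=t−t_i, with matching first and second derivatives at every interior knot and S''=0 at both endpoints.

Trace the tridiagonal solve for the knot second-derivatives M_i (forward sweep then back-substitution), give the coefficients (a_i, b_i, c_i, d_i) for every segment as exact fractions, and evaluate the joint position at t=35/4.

Δ: Δ0=8/3, Δ1=-7/2, Δ2=4/3, Δ3=-5/3, Δ4=5/2
row 1: diag=10, rhs=-37; c'=1/5, d'=-37/10
row 2: denom=10−2·1/5=48/5; d'=(29−2·-37/10)/(48/5)=91/24
row 3: denom=12−3·5/16=177/16; d'=(-18−3·91/24)/(177/16)=-470/177
row 4: denom=10−3·16/59=542/59; d'=(25−3·-470/177)/(542/59)=1945/542
back: M4=1945/542
back: M3=-470/177−16/59·1945/542=-2950/813
back: M2=91/24−5/16·-2950/813=8009/1626
back: M1=-37/10−1/5·8009/1626=-3809/813
M: M0=0, M1=-3809/813, M2=8009/1626, M3=-2950/813, M4=1945/542, M5=0
seg 0: a=-3, c=M0/2=0, d=(M1−M0)/(6·3)=-3809/14634, b=Δ0−h0·(2M0+M1)/6=2715/542
seg 1: a=5, c=M1/2=-3809/1626, d=(M2−M1)/(6·2)=5209/6504, b=Δ1−h1·(2M1+M2)/6=-547/271
seg 2: a=-2, c=M2/2=8009/3252, d=(M3−M2)/(6·3)=-13909/29268, b=Δ2−h2·(2M2+M3)/6=-2891/1626
seg 3: a=2, c=M3/2=-1475/813, d=(M4−M3)/(6·3)=11735/29268, b=Δ3−h3·(2M3+M4)/6=545/3252
seg 4: a=-3, c=M4/2=1945/1084, d=(M5−M4)/(6·2)=-1945/6504, b=Δ4−h4·(2M4+M5)/6=175/1626
t_q=35/4 → seg 3, τ=3/4; S=2+545/3252·τ+-1475/813·τ²+11735/29268·τ³=88407/69376

  seg 0: a=-3 b=2715/542 c=0 d=-3809/14634
  seg 1: a=5 b=-547/271 c=-3809/1626 d=5209/6504
  seg 2: a=-2 b=-2891/1626 c=8009/3252 d=-13909/29268
  seg 3: a=2 b=545/3252 c=-1475/813 d=11735/29268
  seg 4: a=-3 b=175/1626 c=1945/1084 d=-1945/6504
S(35/4) = 88407/69376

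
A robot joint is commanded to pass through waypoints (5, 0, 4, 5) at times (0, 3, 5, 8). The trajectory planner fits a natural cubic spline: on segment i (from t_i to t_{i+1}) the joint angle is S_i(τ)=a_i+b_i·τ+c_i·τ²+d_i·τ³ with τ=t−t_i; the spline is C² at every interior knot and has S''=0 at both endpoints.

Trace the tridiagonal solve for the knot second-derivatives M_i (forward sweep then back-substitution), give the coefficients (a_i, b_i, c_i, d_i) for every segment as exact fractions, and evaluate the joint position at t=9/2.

  seg 0: a=5 b=-35/12 c=0 d=5/36
  seg 1: a=0 b=5/6 c=5/4 d=-1/3
  seg 2: a=4 b=11/6 c=-3/4 d=1/12
S(9/2) = 47/16

Δ: Δ0=-5/3, Δ1=2, Δ2=1/3
row 1: diag=10, rhs=22; c'=1/5, d'=11/5
row 2: denom=10−2·1/5=48/5; d'=(-10−2·11/5)/(48/5)=-3/2
back: M2=-3/2
back: M1=11/5−1/5·-3/2=5/2
M: M0=0, M1=5/2, M2=-3/2, M3=0
seg 0: a=5, c=M0/2=0, d=(M1−M0)/(6·3)=5/36, b=Δ0−h0·(2M0+M1)/6=-35/12
seg 1: a=0, c=M1/2=5/4, d=(M2−M1)/(6·2)=-1/3, b=Δ1−h1·(2M1+M2)/6=5/6
seg 2: a=4, c=M2/2=-3/4, d=(M3−M2)/(6·3)=1/12, b=Δ2−h2·(2M2+M3)/6=11/6
t_q=9/2 → seg 1, τ=3/2; S=0+5/6·τ+5/4·τ²+-1/3·τ³=47/16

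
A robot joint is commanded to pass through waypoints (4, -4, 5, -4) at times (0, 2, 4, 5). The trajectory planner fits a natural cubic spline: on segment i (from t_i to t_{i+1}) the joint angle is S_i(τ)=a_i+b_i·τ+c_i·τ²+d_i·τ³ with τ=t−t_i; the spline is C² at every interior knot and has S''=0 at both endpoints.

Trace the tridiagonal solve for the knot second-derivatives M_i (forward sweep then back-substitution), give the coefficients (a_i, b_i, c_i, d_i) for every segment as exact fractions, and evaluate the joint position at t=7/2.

Δ: Δ0=-4, Δ1=9/2, Δ2=-9
row 1: diag=8, rhs=51; c'=1/4, d'=51/8
row 2: denom=6−2·1/4=11/2; d'=(-81−2·51/8)/(11/2)=-375/22
back: M2=-375/22
back: M1=51/8−1/4·-375/22=117/11
M: M0=0, M1=117/11, M2=-375/22, M3=0
seg 0: a=4, c=M0/2=0, d=(M1−M0)/(6·2)=39/44, b=Δ0−h0·(2M0+M1)/6=-83/11
seg 1: a=-4, c=M1/2=117/22, d=(M2−M1)/(6·2)=-203/88, b=Δ1−h1·(2M1+M2)/6=34/11
seg 2: a=5, c=M2/2=-375/44, d=(M3−M2)/(6·1)=125/44, b=Δ2−h2·(2M2+M3)/6=-73/22
t_q=7/2 → seg 1, τ=3/2; S=-4+34/11·τ+117/22·τ²+-203/88·τ³=3391/704

  seg 0: a=4 b=-83/11 c=0 d=39/44
  seg 1: a=-4 b=34/11 c=117/22 d=-203/88
  seg 2: a=5 b=-73/22 c=-375/44 d=125/44
S(7/2) = 3391/704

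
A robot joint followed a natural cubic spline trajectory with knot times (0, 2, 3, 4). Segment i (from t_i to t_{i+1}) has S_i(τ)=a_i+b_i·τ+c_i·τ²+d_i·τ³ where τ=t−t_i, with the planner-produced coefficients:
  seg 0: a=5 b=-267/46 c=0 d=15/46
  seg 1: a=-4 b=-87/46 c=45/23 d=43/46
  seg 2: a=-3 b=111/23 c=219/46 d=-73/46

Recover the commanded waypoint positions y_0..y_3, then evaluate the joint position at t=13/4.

y_0=5 y_1=-4 y_2=-3 y_3=5
S(13/4) = -4477/2944

y_0 = S_0(0) = a_0 = 5
y_1 = S_1(0) = a_1 = -4
y_2 = S_2(0) = a_2 = -3
y_3 = S_2(1) = 5
t_q=13/4 is in segment 2 (τ=1/4); S_2(τ)=-4477/2944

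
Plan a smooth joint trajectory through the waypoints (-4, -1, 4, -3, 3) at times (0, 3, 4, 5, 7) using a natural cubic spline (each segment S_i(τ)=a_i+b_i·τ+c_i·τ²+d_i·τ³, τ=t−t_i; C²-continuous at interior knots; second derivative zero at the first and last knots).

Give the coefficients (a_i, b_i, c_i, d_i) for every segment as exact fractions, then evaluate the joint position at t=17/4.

  seg 0: a=-4 b=-172/89 c=0 d=29/89
  seg 1: a=-1 b=611/89 c=261/89 d=-427/89
  seg 2: a=4 b=-148/89 c=-1020/89 d=545/89
  seg 3: a=-3 b=-553/89 c=615/89 d=-205/178
S(17/4) = 16881/5696

Δ: Δ0=1, Δ1=5, Δ2=-7, Δ3=3
row 1: diag=8, rhs=24; c'=1/8, d'=3
row 2: denom=4−1·1/8=31/8; d'=(-72−1·3)/(31/8)=-600/31
row 3: denom=6−1·8/31=178/31; d'=(60−1·-600/31)/(178/31)=1230/89
back: M3=1230/89
back: M2=-600/31−8/31·1230/89=-2040/89
back: M1=3−1/8·-2040/89=522/89
M: M0=0, M1=522/89, M2=-2040/89, M3=1230/89, M4=0
seg 0: a=-4, c=M0/2=0, d=(M1−M0)/(6·3)=29/89, b=Δ0−h0·(2M0+M1)/6=-172/89
seg 1: a=-1, c=M1/2=261/89, d=(M2−M1)/(6·1)=-427/89, b=Δ1−h1·(2M1+M2)/6=611/89
seg 2: a=4, c=M2/2=-1020/89, d=(M3−M2)/(6·1)=545/89, b=Δ2−h2·(2M2+M3)/6=-148/89
seg 3: a=-3, c=M3/2=615/89, d=(M4−M3)/(6·2)=-205/178, b=Δ3−h3·(2M3+M4)/6=-553/89
t_q=17/4 → seg 2, τ=1/4; S=4+-148/89·τ+-1020/89·τ²+545/89·τ³=16881/5696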